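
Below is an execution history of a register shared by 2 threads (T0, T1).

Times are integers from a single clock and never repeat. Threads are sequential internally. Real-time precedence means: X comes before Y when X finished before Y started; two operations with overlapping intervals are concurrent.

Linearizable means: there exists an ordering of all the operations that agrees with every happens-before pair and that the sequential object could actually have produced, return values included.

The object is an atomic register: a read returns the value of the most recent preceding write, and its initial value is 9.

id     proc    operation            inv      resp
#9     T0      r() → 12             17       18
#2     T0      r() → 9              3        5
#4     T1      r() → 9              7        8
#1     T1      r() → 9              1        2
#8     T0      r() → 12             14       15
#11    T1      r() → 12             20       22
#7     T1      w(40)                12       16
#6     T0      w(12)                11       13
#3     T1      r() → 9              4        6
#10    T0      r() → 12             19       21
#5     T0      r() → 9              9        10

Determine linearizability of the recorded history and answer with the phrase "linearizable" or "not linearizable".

one valid linearization: #1, #2, #3, #4, #5, #7, #6, #8, #9, #10, #11
step 1: #1 r() → 9 — value 9
step 2: #2 r() → 9 — value 9
step 3: #3 r() → 9 — value 9
step 4: #4 r() → 9 — value 9
step 5: #5 r() → 9 — value 9
step 6: #7 w(40) — value 40
step 7: #6 w(12) — value 12
step 8: #8 r() → 12 — value 12
step 9: #9 r() → 12 — value 12
step 10: #10 r() → 12 — value 12
step 11: #11 r() → 12 — value 12

linearizable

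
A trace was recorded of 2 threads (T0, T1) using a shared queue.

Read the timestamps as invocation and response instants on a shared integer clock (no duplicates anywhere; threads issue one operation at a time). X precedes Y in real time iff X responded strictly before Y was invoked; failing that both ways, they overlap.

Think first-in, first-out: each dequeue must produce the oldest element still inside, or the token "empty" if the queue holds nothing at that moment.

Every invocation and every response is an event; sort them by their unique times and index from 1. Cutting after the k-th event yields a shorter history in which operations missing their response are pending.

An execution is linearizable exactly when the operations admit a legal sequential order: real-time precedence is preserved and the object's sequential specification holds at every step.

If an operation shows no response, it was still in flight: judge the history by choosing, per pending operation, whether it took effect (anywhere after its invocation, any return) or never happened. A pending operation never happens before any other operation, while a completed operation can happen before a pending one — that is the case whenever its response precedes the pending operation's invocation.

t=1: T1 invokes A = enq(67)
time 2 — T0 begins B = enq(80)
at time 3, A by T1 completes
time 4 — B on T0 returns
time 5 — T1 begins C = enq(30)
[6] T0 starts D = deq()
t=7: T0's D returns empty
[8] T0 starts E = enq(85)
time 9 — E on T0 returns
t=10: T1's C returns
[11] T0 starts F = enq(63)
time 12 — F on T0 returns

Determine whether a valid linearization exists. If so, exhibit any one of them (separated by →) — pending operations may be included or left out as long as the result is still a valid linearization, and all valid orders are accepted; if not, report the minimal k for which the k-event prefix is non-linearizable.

already the first 7 events (up to D's response at time 7) admit no linearization; the first 6 still do
real-time-consistent orders of the 3 completed operations: 2 — all fail the queue replay
no escape via the 1 pending operation (C): every completion choice fails
e.g. A, B, D (pending dropped): illegal at step 3, since D deq() → empty cannot apply there
e.g. B, A, D (pending dropped): illegal at step 3, since D deq() → empty cannot apply there

not linearizable — minimal violating prefix: 7 events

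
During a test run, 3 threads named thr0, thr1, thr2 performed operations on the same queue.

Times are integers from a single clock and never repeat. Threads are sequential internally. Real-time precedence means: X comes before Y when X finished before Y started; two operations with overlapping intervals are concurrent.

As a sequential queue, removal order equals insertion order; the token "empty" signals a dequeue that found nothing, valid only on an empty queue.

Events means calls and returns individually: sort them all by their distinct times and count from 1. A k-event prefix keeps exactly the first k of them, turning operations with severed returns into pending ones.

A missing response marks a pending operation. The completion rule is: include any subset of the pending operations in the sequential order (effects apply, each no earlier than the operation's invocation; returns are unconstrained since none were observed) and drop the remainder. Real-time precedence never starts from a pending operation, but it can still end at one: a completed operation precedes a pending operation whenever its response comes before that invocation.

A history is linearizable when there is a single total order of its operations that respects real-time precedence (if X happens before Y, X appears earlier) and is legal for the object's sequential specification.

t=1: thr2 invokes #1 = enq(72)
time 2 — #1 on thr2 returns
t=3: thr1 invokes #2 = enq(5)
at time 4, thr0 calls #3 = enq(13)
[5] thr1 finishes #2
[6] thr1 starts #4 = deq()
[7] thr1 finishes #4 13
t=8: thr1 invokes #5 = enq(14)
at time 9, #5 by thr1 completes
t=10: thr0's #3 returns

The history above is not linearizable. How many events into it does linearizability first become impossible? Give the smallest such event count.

7

one valid order for events 1..6 is #1, #2:
1. #1 enq(72), leaving queue <72>
2. #2 enq(5), leaving queue <72,5>
include event 7 — #4 responding at 7 — and every candidate order breaks
including or dropping the 1 pending operation (#3) in any combination fails
for example #1, #2, #4 (pending dropped) fails at step 3: #4 deq() → 13 is not legal there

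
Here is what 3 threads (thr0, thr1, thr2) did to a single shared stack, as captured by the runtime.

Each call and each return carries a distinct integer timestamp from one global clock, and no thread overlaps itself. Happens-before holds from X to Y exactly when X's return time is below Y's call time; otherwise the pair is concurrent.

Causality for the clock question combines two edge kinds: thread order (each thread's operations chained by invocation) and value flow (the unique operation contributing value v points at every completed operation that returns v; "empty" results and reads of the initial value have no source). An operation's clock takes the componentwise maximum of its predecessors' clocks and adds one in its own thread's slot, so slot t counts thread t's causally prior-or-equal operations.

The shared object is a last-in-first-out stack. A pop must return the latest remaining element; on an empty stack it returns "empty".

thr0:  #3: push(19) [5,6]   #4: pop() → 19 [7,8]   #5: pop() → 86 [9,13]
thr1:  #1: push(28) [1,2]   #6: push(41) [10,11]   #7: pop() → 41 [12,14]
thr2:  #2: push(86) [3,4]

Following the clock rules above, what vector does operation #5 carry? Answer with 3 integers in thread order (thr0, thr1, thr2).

(3, 0, 1)

#2 (invocation 3): nothing precedes it; thr2's component alone gives (0, 0, 1)
#1 (invocation 1): nothing precedes it; thr1's component alone gives (0, 1, 0)
#3 (invocation 5): nothing precedes it; thr0's component alone gives (1, 0, 0)
#6 (invocation 10): componentwise max over VC(#1)=(0, 1, 0), +1 at thr1, giving (0, 2, 0)
#4 (invocation 7): componentwise max over VC(#3)=(1, 0, 0), +1 at thr0, giving (2, 0, 0)
#7 (invocation 12): componentwise max over VC(#6)=(0, 2, 0), +1 at thr1, giving (0, 3, 0)
#5 (invocation 9): componentwise max over VC(#2)=(0, 0, 1), VC(#4)=(2, 0, 0), +1 at thr0, giving (3, 0, 1)
target: VC(#5) = (3, 0, 1)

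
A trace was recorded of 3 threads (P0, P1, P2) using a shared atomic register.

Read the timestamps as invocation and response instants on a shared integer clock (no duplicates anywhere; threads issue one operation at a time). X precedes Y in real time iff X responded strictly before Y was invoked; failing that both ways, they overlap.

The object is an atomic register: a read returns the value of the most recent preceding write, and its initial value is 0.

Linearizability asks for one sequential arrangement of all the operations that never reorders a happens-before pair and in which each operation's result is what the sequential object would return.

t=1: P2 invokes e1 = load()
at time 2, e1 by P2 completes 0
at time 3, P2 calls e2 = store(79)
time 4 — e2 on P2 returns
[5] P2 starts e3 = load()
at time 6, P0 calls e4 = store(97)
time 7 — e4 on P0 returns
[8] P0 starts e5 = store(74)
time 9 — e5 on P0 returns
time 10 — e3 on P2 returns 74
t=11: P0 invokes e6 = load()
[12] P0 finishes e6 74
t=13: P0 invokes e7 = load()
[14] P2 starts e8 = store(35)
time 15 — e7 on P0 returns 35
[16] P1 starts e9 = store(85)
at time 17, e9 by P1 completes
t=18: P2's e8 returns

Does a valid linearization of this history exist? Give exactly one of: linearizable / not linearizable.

linearizable

a witness: e1, e2, e4, e5, e3, e6, e8, e7, e9
step 1: e1 load() → 0 — value 0
step 2: e2 store(79) — value 79
step 3: e4 store(97) — value 97
step 4: e5 store(74) — value 74
step 5: e3 load() → 74 — value 74
step 6: e6 load() → 74 — value 74
step 7: e8 store(35) — value 35
step 8: e7 load() → 35 — value 35
step 9: e9 store(85) — value 85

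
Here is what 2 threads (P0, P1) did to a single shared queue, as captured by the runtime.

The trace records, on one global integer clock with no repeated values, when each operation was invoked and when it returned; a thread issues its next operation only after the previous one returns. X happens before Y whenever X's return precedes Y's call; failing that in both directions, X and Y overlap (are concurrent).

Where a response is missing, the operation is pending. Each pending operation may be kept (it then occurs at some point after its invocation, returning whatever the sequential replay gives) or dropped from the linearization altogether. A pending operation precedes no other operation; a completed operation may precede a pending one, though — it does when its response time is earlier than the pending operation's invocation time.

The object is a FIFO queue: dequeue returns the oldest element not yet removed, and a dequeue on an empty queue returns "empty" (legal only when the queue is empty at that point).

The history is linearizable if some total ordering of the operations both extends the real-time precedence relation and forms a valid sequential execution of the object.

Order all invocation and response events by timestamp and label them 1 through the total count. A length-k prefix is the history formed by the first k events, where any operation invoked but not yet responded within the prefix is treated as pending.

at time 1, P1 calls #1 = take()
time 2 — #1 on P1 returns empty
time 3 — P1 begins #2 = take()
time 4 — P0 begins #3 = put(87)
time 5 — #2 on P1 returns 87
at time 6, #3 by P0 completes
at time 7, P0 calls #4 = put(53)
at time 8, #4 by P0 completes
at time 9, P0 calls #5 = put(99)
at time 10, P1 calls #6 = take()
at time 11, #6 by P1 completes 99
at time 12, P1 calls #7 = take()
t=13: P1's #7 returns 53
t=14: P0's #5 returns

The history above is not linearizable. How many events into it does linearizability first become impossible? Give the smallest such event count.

a valid linearization of events 1..10 exists, for instance #1, #3, #2, #4:
1. #1 take() → empty, leaving queue <>
2. #3 put(87), leaving queue <87>
3. #2 take() → 87, leaving queue <>
4. #4 put(53), leaving queue <53>
event 11 — #6's response, time 11 — after it, nothing linearizes
no escape via the 1 pending operation (#5): every completion choice fails
for example #1, #2, #3, #4, #6 (pending dropped) fails at step 2: #2 take() → 87 is not legal there
for example #1, #3, #2, #4, #6 (pending dropped) fails at step 5: #6 take() → 99 is not legal there

11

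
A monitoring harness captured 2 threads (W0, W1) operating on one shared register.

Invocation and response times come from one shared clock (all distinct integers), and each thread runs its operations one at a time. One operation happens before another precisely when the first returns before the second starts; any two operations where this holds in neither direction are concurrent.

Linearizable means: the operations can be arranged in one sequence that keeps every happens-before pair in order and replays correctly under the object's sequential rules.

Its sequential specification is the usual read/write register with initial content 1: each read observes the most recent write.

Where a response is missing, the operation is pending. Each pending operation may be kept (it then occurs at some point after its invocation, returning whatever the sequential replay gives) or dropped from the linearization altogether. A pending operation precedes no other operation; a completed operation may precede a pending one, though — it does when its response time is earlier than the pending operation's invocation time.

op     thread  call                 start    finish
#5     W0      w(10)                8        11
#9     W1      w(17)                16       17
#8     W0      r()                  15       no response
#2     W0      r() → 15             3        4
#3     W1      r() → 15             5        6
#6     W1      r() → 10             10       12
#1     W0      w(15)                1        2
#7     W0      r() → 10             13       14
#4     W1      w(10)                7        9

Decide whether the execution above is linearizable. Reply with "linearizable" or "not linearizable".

a witness: #1, #2, #3, #4, #5, #6, #7, #8, #9
step 1: #1 w(15) — value 15
step 2: #2 r() → 15 — value 15
step 3: #3 r() → 15 — value 15
step 4: #4 w(10) — value 10
step 5: #5 w(10) — value 10
step 6: #6 r() → 10 — value 10
step 7: #7 r() → 10 — value 10
step 8: #8 r() (pending, included) — value 10
step 9: #9 w(17) — value 17

linearizable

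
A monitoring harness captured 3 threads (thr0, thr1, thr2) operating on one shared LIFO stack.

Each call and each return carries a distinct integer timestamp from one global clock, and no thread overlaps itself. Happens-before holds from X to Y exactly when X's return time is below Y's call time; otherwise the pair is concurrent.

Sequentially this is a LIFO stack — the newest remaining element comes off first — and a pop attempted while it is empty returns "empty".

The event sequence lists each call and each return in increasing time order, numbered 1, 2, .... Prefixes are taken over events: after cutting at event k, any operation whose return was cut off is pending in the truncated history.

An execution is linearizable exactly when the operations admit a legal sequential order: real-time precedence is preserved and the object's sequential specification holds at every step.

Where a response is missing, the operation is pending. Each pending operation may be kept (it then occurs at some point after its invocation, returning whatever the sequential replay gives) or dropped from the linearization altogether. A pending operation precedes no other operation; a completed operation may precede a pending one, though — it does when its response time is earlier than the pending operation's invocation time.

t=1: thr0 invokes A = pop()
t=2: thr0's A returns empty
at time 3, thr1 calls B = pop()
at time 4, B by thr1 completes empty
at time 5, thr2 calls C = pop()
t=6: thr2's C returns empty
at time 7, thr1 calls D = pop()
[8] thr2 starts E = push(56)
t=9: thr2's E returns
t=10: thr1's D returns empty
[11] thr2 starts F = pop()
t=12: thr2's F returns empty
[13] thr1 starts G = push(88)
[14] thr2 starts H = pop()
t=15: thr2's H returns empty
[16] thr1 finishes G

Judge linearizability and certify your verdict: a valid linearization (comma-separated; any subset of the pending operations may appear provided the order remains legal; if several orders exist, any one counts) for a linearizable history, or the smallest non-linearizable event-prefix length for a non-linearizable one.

not linearizable — minimal violating prefix: 12 events

cut after 11 events: linearizable; cut after 12 events (F responds, time 12): not linearizable
real-time-consistent orders of the 6 completed operations: 2 — all fail the LIFO stack replay
for example A, B, C, D, E, F fails at step 6: F pop() → empty is not legal there
for example A, B, C, E, D, F fails at step 5: D pop() → empty is not legal there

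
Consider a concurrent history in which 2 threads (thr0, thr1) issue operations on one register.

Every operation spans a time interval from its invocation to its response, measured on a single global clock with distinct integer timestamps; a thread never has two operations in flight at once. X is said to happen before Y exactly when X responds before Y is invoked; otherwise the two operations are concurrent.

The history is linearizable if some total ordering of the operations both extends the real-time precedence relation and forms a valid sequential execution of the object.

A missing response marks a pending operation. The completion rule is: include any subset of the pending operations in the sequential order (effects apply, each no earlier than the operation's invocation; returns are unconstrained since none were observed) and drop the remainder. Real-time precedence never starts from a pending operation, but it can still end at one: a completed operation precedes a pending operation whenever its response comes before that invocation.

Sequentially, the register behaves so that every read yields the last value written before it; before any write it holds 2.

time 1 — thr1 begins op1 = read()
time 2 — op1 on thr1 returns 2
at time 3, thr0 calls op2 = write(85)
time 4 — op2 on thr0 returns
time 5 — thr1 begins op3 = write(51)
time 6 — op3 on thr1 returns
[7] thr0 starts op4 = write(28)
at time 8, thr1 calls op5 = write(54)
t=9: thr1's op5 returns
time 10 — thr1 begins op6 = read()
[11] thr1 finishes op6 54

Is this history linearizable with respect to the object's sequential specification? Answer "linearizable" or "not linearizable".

witness order: op1, op2, op3, op4, op5, op6
1. op1 read() → 2, leaving value 2
2. op2 write(85), leaving value 85
3. op3 write(51), leaving value 51
4. op4 write(28) (pending, included), leaving value 28
5. op5 write(54), leaving value 54
6. op6 read() → 54, leaving value 54

linearizable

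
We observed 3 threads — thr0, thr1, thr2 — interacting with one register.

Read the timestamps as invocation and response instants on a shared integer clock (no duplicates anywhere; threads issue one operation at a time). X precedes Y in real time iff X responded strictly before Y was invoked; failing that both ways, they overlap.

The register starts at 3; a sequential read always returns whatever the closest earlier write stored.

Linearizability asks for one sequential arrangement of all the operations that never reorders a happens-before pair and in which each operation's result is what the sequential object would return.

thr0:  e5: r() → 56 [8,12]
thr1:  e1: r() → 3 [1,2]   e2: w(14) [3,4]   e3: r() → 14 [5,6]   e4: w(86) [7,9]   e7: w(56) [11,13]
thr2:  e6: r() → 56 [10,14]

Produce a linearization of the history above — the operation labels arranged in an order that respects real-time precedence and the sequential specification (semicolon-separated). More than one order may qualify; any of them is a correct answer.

step 1: e1 r() → 3 — value 3
step 2: e2 w(14) — value 14
step 3: e3 r() → 14 — value 14
step 4: e4 w(86) — value 86
step 5: e7 w(56) — value 56
step 6: e5 r() → 56 — value 56
step 7: e6 r() → 56 — value 56

e1; e2; e3; e4; e7; e5; e6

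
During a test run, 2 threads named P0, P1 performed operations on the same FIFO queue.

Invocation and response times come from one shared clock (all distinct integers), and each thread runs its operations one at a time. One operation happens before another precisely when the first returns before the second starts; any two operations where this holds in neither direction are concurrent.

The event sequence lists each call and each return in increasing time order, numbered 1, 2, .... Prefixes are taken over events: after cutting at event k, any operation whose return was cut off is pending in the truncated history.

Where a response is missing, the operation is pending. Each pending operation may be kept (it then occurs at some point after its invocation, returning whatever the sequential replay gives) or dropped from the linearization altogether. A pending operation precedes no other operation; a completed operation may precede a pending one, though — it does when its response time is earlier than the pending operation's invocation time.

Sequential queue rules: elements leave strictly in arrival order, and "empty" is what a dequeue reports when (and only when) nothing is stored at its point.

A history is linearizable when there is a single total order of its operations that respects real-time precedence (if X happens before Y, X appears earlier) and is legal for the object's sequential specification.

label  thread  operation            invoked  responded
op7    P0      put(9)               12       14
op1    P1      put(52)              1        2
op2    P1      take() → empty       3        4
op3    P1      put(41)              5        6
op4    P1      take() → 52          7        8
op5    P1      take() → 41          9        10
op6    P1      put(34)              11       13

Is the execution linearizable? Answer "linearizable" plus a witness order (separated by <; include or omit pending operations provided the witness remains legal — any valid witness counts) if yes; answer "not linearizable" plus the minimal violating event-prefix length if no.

not linearizable — minimal violating prefix: 4 events

cut after 3 events: linearizable; cut after 4 events (op2 responds, time 4): not linearizable
a single order respects real time; the 2 completed FIFO queue operations fail replay along it
sample order op1, op2 stalls at step 2 — op2 take() → empty has no legal effect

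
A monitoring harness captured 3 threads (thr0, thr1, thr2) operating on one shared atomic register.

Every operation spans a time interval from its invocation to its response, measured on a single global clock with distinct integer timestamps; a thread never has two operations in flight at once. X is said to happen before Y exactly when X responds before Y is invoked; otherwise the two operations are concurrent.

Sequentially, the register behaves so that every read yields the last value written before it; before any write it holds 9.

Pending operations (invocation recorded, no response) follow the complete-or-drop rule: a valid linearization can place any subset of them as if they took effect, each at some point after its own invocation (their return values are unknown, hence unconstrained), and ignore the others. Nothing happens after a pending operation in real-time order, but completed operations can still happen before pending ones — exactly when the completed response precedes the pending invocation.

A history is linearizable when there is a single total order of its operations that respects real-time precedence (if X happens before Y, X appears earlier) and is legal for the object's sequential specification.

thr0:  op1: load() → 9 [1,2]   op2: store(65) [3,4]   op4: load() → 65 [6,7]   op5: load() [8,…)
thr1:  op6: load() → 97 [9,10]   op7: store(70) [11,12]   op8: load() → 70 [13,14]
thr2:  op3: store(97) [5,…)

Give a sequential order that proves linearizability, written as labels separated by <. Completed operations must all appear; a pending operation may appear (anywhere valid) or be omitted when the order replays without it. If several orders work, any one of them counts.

after step 1 (op1 load() → 9): value 9
after step 2 (op2 store(65)): value 65
after step 3 (op4 load() → 65): value 65
after step 4 (op3 store(97) (pending, included)): value 97
after step 5 (op5 load() (pending, included)): value 97
after step 6 (op6 load() → 97): value 97
after step 7 (op7 store(70)): value 70
after step 8 (op8 load() → 70): value 70

op1 < op2 < op4 < op3 < op5 < op6 < op7 < op8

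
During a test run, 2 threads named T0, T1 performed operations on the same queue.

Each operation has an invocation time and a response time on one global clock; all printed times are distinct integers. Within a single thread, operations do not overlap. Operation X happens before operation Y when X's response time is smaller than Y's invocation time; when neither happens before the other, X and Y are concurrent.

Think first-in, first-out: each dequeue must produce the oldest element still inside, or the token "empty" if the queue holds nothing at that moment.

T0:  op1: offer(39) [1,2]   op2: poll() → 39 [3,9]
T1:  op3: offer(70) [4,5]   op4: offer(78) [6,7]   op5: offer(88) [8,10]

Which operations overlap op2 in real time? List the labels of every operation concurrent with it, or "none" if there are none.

concurrent with op2 ([3,9]): every op whose interval crosses 3..9
op1 [1,2]: before
op3 [4,5]: concurrent
op4 [6,7]: concurrent
op5 [8,10]: concurrent

op3, op4, op5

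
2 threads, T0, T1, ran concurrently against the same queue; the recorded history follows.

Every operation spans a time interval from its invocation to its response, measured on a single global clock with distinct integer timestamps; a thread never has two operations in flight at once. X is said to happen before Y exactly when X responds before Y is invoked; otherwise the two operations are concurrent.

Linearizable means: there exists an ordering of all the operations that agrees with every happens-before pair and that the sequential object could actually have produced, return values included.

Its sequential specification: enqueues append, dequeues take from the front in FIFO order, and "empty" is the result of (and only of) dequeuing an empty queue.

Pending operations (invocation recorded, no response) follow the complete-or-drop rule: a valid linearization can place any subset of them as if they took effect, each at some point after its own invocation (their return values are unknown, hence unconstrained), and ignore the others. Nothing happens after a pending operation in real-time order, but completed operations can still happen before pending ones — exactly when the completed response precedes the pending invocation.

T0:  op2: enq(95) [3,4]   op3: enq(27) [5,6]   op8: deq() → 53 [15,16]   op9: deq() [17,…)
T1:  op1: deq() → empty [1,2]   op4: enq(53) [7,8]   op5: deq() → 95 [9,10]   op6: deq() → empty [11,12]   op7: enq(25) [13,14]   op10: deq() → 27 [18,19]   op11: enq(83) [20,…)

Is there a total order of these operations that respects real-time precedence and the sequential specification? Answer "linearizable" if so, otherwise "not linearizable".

not linearizable

the violation lands at event 12, op6's response at time 12: events 1..11 linearize, events 1..12 do not
a single order respects real time; the 6 completed queue operations fail replay along it
for example op1, op2, op3, op4, op5, op6 fails at step 6: op6 deq() → empty is not legal there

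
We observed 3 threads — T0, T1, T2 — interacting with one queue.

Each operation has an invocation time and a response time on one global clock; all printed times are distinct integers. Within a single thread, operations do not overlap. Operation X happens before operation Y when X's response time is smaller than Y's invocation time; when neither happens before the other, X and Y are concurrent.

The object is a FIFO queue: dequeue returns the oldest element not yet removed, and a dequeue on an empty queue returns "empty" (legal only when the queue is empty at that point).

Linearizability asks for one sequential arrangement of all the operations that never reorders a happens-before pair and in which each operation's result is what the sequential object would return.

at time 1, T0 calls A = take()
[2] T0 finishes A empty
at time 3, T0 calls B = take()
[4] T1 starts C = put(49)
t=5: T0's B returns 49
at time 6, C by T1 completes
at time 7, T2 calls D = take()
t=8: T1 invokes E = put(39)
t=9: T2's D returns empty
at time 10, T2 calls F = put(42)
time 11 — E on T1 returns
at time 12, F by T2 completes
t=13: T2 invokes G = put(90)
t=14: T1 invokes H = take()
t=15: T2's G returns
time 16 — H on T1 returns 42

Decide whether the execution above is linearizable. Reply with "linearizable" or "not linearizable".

witness order: A, C, B, D, F, E, G, H
after step 1 (A take() → empty): queue <>
after step 2 (C put(49)): queue <49>
after step 3 (B take() → 49): queue <>
after step 4 (D take() → empty): queue <>
after step 5 (F put(42)): queue <42>
after step 6 (E put(39)): queue <42,39>
after step 7 (G put(90)): queue <42,39,90>
after step 8 (H take() → 42): queue <39,90>

linearizable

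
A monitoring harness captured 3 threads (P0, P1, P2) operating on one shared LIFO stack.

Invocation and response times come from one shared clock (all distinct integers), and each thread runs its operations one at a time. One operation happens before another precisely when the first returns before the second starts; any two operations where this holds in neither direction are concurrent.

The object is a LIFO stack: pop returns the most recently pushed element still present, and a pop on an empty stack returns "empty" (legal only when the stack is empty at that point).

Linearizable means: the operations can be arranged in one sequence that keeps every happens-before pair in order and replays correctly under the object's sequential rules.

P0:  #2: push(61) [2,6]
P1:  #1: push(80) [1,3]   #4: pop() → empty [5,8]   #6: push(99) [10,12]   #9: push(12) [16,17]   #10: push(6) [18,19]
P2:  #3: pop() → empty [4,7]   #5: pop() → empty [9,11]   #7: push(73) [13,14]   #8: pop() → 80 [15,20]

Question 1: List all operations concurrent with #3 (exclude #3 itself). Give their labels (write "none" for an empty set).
#2, #4

overlap test against #3 [4,7]: concurrent iff the interval meets 4..7
#1 [1,3]: before
#2 [2,6]: concurrent
#4 [5,8]: concurrent
#5 [9,11]: after
#6 [10,12]: after
#7 [13,14]: after
#8 [15,20]: after
#9 [16,17]: after
#10 [18,19]: after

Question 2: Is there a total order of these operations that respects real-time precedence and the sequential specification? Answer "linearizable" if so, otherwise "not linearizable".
not linearizable

events 1..7 are fine; event 8 — the response of #4 at time 8 — makes the prefix non-linearizable
4 completed operations, 8 real-time-consistent orders — every LIFO stack replay fails
take #1, #2, #3, #4: step 3 already fails, because #3 pop() → empty cannot occur there
take #1, #2, #4, #3: step 3 already fails, because #4 pop() → empty cannot occur there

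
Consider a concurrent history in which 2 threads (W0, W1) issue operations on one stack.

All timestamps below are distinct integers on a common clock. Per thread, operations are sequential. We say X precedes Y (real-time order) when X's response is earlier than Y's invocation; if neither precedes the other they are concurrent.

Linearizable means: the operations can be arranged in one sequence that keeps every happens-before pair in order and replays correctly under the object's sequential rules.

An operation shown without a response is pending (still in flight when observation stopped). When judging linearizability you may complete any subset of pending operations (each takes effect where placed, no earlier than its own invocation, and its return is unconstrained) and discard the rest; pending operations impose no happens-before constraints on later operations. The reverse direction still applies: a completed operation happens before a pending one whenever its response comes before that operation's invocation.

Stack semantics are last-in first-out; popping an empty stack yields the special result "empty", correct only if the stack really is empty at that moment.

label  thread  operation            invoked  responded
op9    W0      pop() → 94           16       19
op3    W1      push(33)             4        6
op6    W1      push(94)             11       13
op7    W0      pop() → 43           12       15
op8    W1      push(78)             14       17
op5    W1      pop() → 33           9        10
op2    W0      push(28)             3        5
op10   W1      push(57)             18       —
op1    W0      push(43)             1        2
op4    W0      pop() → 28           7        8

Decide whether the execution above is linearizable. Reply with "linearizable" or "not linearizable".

linearizable

one valid linearization: op1, op3, op2, op4, op5, op7, op6, op9, op8
after step 1 (op1 push(43)): stack <43>
after step 2 (op3 push(33)): stack <43,33>
after step 3 (op2 push(28)): stack <43,33,28>
after step 4 (op4 pop() → 28): stack <43,33>
after step 5 (op5 pop() → 33): stack <43>
after step 6 (op7 pop() → 43): stack <>
after step 7 (op6 push(94)): stack <94>
after step 8 (op9 pop() → 94): stack <>
after step 9 (op8 push(78)): stack <78>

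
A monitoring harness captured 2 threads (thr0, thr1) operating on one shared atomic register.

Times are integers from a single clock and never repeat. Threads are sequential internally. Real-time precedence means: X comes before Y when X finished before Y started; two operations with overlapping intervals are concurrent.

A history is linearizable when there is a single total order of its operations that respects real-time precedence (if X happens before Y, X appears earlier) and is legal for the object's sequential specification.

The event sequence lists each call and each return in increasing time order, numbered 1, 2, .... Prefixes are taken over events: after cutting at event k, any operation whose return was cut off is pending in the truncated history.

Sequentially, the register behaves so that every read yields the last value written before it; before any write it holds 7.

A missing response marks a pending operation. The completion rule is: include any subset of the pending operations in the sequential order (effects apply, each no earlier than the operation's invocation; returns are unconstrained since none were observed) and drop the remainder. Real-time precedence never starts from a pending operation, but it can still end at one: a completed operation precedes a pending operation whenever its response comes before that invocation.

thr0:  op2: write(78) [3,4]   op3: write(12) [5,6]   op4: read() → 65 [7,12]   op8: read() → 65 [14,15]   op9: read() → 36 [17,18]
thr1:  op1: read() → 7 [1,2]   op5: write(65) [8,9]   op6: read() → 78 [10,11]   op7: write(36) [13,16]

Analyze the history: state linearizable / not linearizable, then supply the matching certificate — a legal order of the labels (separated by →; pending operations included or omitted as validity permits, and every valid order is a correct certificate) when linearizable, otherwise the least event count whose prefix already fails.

not linearizable — minimal violating prefix: 11 events

events 1..10 are fine; event 11 — the response of op6 at time 11 — makes the prefix non-linearizable
a single order respects real time; the 5 completed atomic register operations fail replay along it
include/drop combinations of the 1 pending operation (op4) were all tried; none helps
for example op1, op2, op3, op5, op6 (pending dropped) fails at step 5: op6 read() → 78 is not legal there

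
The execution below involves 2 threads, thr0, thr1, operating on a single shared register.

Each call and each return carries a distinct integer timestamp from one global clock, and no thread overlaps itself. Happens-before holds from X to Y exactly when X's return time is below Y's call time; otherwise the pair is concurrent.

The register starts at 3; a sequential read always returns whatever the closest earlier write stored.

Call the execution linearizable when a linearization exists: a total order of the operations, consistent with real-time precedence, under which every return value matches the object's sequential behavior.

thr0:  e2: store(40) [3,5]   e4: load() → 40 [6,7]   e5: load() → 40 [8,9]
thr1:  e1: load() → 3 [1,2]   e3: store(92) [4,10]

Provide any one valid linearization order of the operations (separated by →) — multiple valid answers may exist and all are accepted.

1. e1 load() → 3, leaving value 3
2. e2 store(40), leaving value 40
3. e4 load() → 40, leaving value 40
4. e5 load() → 40, leaving value 40
5. e3 store(92), leaving value 92

e1 → e2 → e4 → e5 → e3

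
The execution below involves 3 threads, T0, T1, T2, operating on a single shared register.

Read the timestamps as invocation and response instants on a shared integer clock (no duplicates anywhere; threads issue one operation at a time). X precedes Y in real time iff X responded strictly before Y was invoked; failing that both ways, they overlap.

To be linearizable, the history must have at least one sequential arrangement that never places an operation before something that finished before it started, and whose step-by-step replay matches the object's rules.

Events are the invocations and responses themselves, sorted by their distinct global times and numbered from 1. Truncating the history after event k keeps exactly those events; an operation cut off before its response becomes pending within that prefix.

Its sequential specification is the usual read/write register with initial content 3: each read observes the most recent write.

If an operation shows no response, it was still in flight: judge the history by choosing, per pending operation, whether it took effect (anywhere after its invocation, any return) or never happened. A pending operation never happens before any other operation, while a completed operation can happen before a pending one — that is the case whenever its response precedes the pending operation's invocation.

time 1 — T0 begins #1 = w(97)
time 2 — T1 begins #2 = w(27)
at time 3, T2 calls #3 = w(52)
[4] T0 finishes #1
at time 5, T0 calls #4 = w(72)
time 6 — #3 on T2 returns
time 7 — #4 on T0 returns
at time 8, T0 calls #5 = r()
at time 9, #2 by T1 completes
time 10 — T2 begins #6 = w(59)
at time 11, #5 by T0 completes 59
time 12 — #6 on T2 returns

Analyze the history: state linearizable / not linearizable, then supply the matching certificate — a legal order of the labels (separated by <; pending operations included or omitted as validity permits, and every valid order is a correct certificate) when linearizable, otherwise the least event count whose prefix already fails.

linearizable — witness: #1 < #2 < #3 < #4 < #6 < #5

1. #1 w(97), leaving value 97
2. #2 w(27), leaving value 27
3. #3 w(52), leaving value 52
4. #4 w(72), leaving value 72
5. #6 w(59), leaving value 59
6. #5 r() → 59, leaving value 59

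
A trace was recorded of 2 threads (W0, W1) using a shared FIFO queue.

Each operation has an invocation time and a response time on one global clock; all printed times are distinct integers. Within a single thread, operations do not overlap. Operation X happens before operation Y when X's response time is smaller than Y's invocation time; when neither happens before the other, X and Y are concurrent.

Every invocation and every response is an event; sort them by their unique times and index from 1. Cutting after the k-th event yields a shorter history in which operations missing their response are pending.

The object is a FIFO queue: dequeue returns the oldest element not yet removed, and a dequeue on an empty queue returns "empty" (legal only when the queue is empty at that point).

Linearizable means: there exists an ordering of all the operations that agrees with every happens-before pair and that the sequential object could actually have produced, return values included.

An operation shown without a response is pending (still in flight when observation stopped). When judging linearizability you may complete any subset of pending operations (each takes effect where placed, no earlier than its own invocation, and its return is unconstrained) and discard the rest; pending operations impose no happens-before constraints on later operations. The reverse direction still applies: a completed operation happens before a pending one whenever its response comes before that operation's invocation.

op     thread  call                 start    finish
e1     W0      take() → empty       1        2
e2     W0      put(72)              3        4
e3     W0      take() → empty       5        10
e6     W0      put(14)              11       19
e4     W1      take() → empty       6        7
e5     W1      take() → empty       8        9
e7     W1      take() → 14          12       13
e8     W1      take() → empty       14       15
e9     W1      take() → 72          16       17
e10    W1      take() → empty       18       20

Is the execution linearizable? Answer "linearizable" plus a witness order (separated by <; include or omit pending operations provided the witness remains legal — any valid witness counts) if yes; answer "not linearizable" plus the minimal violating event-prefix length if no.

not linearizable — minimal violating prefix: 10 events

events 1..9 are fine; event 10 — the response of e3 at time 10 — makes the prefix non-linearizable
real-time-consistent orders of the 5 completed operations: 3 — all fail the FIFO queue replay
one such order, e1, e2, e3, e4, e5, breaks at step 3 where e3 take() → empty is illegal
one such order, e1, e2, e4, e3, e5, breaks at step 3 where e4 take() → empty is illegal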